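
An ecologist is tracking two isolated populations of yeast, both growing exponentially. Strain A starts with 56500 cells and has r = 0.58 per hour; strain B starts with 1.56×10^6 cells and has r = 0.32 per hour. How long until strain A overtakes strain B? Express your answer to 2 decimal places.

12.76 hours

Set 56500·e^(0.58t) = 1.56×10^6·e^(0.32t).
e^((0.58 − 0.32)t) = 1.56×10^6/56500 → e^(0.26·t) = 27.611.
0.26·t = ln(27.611) = 3.3182, so t = 3.3182/0.26 = 12.762.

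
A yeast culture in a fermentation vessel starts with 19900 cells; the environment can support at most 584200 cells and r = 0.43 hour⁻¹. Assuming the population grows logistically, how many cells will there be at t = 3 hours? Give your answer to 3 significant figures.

A = (K − N₀)/N₀ = (584200 − 19900)/19900 = 28.357.
N(t) = K/(1 + A·e^(−rt)) = 584200/(1 + 28.357×e^(−0.43×3)).
e^(−1.29) = 0.27527; denominator = 1 + 28.357×0.27527 = 8.8058.
N = 584200/8.8058 = 66342.7.

66300 cells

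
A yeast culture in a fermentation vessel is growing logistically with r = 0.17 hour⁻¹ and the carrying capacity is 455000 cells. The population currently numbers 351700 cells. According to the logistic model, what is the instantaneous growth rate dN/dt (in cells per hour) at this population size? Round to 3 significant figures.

13600 cells per hour

dN/dt = rN(1 − N/K) = 0.17 × 351700 × (1 − 351700/455000).
1 − 351700/455000 = 0.22703; dN/dt = 0.17 × 351700 × 0.22703 = 13574.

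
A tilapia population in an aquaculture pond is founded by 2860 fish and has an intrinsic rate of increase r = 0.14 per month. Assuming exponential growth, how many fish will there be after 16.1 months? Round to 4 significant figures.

N(t) = N₀·e^(rt) = 2860 × e^(0.14×16.1) = 2860 × e^2.254.
e^2.254 ≈ 9.5258, so N ≈ 2860 × 9.5258 = 27243.7.

27240 fish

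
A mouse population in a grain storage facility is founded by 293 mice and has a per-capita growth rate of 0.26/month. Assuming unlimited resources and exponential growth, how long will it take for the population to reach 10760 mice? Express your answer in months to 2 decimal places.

13.86 months

Set N₀·e^(rt) = 10760: e^(0.26·t) = 10760/293 = 36.724.
0.26·t = ln(36.724) = 3.6034, so t = 3.6034/0.26 = 13.859.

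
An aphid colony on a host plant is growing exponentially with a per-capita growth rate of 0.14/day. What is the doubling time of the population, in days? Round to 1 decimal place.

5.0 days

Doubling time t_d = ln(2)/r = 0.6931/0.14 = 4.9511.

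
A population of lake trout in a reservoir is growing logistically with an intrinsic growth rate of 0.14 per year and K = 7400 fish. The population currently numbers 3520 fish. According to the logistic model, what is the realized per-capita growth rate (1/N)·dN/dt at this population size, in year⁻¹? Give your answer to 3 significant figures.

0.0734 per year

(1/N)·dN/dt = r(1 − N/K) = 0.14 × (1 − 3520/7400).
= 0.14 × 0.52432 = 0.073405.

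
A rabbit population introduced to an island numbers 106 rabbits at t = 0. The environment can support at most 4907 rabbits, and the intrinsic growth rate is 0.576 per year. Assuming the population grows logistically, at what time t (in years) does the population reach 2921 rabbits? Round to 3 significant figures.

7.29 years

A = (K − N₀)/N₀ = (4907 − 106)/106 = 45.292.
Solve 4907/(1 + 45.292·e^(−0.576t)) = 2921: 1 + 45.292·e^(−0.576t) = 1.6799, so e^(−0.576t) = 0.0150114.
−0.576·t = ln(0.0150114) = -4.1989, so t = 4.1989/0.576 = 7.2898.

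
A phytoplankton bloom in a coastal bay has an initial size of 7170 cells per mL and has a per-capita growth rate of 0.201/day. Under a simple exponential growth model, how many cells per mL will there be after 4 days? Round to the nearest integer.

16021 cells per mL

N(t) = N₀·e^(rt) = 7170 × e^(0.201×4) = 7170 × e^0.804.
e^0.804 ≈ 2.2345, so N ≈ 7170 × 2.2345 = 16021.1.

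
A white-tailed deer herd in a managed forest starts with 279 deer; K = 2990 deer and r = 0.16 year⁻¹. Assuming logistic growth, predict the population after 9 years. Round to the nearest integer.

905 deer

A = (K − N₀)/N₀ = (2990 − 279)/279 = 9.7168.
N(t) = K/(1 + A·e^(−rt)) = 2990/(1 + 9.7168×e^(−0.16×9)).
e^(−1.44) = 0.23693; denominator = 1 + 9.7168×0.23693 = 3.3022.
N = 2990/3.3022 = 905.46.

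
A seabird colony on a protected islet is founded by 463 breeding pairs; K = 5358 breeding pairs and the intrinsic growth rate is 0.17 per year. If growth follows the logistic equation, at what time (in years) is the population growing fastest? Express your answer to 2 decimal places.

Logistic growth is fastest at N = K/2 = 2679.
A = (K − N₀)/N₀ = 10.572. Set K/(1 + A·e^(−rt)) = K/2 → A·e^(−rt) = 1.
e^(−0.17t) = 1/10.572 = 0.0945863, so t = ln(10.572)/0.17 = 2.3582/0.17 = 13.872.

13.87 years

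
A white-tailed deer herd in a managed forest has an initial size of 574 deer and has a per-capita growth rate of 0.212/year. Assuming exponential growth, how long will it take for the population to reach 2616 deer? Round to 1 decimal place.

7.2 years

Set N₀·e^(rt) = 2616: e^(0.212·t) = 2616/574 = 4.5575.
0.212·t = ln(4.5575) = 1.5168, so t = 1.5168/0.212 = 7.1546.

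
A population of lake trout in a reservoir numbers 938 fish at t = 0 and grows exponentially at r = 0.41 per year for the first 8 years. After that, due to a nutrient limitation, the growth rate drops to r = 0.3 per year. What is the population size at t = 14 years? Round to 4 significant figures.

Phase 1: N(8) = 938·e^(0.41×8) = 938·e^3.28 = 24928.1.
Phase 2 runs for 14 − 8 = 6 years at r = 0.3.
N(14) = 24928.1·e^(0.3×6) = 24928.1·e^1.8 = 150806.

150800 fish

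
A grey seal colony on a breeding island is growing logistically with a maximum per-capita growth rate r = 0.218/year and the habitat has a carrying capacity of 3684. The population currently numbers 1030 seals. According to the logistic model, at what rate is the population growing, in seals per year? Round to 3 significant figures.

162 seals per year

dN/dt = rN(1 − N/K) = 0.218 × 1030 × (1 − 1030/3684).
1 − 1030/3684 = 0.72041; dN/dt = 0.218 × 1030 × 0.72041 = 161.76.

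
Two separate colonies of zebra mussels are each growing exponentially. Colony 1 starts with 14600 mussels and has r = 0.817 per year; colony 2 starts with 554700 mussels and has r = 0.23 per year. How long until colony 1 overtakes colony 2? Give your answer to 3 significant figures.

Set 14600·e^(0.817t) = 554700·e^(0.23t).
e^((0.817 − 0.23)t) = 554700/14600 → e^(0.587·t) = 37.993.
0.587·t = ln(37.993) = 3.6374, so t = 3.6374/0.587 = 6.1966.

6.20 years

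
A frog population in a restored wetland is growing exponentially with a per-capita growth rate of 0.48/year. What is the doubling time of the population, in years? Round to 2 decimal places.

1.44 years

Doubling time t_d = ln(2)/r = 0.6931/0.48 = 1.4441.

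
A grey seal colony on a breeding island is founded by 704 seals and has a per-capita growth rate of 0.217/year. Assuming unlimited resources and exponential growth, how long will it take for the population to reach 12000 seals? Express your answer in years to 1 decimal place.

13.1 years

Set N₀·e^(rt) = 12000: e^(0.217·t) = 12000/704 = 17.045.
0.217·t = ln(17.045) = 2.8359, so t = 2.8359/0.217 = 13.069.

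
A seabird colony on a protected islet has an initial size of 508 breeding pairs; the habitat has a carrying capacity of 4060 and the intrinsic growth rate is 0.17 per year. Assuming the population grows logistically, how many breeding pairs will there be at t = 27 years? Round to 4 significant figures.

A = (K − N₀)/N₀ = (4060 − 508)/508 = 6.9921.
N(t) = K/(1 + A·e^(−rt)) = 4060/(1 + 6.9921×e^(−0.17×27)).
e^(−4.59) = 0.010153; denominator = 1 + 6.9921×0.010153 = 1.071.
N = 4060/1.071 = 3790.88.

3791 breeding pairs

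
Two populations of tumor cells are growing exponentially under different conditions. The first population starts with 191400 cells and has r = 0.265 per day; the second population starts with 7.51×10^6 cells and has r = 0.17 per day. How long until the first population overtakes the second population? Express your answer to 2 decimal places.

Set 191400·e^(0.265t) = 7.51×10^6·e^(0.17t).
e^((0.265 − 0.17)t) = 7.51×10^6/191400 → e^(0.095·t) = 39.237.
0.095·t = ln(39.237) = 3.6696, so t = 3.6696/0.095 = 38.628.

38.63 days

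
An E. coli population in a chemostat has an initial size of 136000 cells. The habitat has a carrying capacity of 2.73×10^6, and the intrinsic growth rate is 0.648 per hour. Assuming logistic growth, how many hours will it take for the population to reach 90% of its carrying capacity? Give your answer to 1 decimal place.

A = (K − N₀)/N₀ = (2.73×10^6 − 136000)/136000 = 19.074.
Solve 2.73×10^6/(1 + 19.074·e^(−0.648t)) = 2.457×10^6: 1 + 19.074·e^(−0.648t) = 1.1111, so e^(−0.648t) = 0.00582541.
−0.648·t = ln(0.00582541) = -5.1455, so t = 5.1455/0.648 = 7.9406.

7.9 hours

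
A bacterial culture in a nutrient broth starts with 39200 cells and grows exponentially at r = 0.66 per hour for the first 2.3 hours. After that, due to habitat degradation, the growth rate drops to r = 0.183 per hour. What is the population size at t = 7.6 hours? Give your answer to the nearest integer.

Phase 1: N(2.3) = 39200·e^(0.66×2.3) = 39200·e^1.518 = 178873.
Phase 2 runs for 7.6 − 2.3 = 5.3 hours at r = 0.183.
N(7.6) = 178873·e^(0.183×5.3) = 178873·e^0.9699 = 471810.

471810 cells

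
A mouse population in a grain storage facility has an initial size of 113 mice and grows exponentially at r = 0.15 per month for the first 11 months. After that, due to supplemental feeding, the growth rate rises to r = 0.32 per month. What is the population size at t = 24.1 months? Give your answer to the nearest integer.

Phase 1: N(11) = 113·e^(0.15×11) = 113·e^1.65 = 588.389.
Phase 2 runs for 24.1 − 11 = 13.1 months at r = 0.32.
N(24.1) = 588.389·e^(0.32×13.1) = 588.389·e^4.192 = 38924.8.

38925 mice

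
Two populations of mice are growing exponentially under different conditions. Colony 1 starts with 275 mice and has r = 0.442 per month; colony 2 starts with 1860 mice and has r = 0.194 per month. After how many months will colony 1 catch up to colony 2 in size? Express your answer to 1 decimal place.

Set 275·e^(0.442t) = 1860·e^(0.194t).
e^((0.442 − 0.194)t) = 1860/275 → e^(0.248·t) = 6.7636.
0.248·t = ln(6.7636) = 1.9116, so t = 1.9116/0.248 = 7.7079.

7.7 months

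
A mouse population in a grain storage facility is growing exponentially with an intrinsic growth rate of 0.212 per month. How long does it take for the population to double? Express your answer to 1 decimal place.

Doubling time t_d = ln(2)/r = 0.6931/0.212 = 3.2696.

3.3 months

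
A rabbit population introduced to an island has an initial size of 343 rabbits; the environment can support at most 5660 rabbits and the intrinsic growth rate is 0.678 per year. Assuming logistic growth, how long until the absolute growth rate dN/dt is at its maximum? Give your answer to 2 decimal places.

4.04 years

Logistic growth is fastest at N = K/2 = 2830.
A = (K − N₀)/N₀ = 15.501. Set K/(1 + A·e^(−rt)) = K/2 → A·e^(−rt) = 1.
e^(−0.678t) = 1/15.501 = 0.0645101, so t = ln(15.501)/0.678 = 2.7409/0.678 = 4.0427.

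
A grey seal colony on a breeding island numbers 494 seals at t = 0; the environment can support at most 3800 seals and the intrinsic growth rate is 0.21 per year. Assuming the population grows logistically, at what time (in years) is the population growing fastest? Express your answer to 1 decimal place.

Logistic growth is fastest at N = K/2 = 1900.
A = (K − N₀)/N₀ = 6.6923. Set K/(1 + A·e^(−rt)) = K/2 → A·e^(−rt) = 1.
e^(−0.21t) = 1/6.6923 = 0.149425, so t = ln(6.6923)/0.21 = 1.901/0.21 = 9.0522.

9.1 years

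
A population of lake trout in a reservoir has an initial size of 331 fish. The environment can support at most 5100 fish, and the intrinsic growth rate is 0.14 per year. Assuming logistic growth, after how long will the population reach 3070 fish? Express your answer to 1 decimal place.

22.0 years

A = (K − N₀)/N₀ = (5100 − 331)/331 = 14.408.
Solve 5100/(1 + 14.408·e^(−0.14t)) = 3070: 1 + 14.408·e^(−0.14t) = 1.6612, so e^(−0.14t) = 0.0458943.
−0.14·t = ln(0.0458943) = -3.0814, so t = 3.0814/0.14 = 22.01.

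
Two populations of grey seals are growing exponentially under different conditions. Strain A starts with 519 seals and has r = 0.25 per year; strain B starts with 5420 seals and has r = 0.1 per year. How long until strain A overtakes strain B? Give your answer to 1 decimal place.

15.6 years

Set 519·e^(0.25t) = 5420·e^(0.1t).
e^((0.25 − 0.1)t) = 5420/519 → e^(0.15·t) = 10.443.
0.15·t = ln(10.443) = 2.3459, so t = 2.3459/0.15 = 15.64.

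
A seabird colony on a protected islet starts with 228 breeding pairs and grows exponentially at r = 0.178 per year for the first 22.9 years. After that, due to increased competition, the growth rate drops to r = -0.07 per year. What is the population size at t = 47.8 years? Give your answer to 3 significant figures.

Phase 1: N(22.9) = 228·e^(0.178×22.9) = 228·e^4.076 = 13434.
Phase 2 runs for 47.8 − 22.9 = 24.9 years at r = -0.07.
N(47.8) = 13434·e^(-0.07×24.9) = 13434·e^-1.743 = 2350.88.

2350 breeding pairs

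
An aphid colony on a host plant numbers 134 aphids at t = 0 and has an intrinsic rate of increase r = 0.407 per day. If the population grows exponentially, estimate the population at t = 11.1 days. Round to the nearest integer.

12278 aphids

N(t) = N₀·e^(rt) = 134 × e^(0.407×11.1) = 134 × e^4.518.
e^4.518 ≈ 91.625, so N ≈ 134 × 91.625 = 12277.7.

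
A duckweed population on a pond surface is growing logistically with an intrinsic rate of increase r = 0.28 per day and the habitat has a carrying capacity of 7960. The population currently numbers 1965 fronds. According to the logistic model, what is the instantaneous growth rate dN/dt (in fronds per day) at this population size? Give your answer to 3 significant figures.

414 fronds per day

dN/dt = rN(1 − N/K) = 0.28 × 1965 × (1 − 1965/7960).
1 − 1965/7960 = 0.75314; dN/dt = 0.28 × 1965 × 0.75314 = 414.38.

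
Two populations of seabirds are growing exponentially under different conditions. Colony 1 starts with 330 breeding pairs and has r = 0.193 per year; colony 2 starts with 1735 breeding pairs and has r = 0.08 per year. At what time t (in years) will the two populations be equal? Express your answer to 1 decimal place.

14.7 years

Set 330·e^(0.193t) = 1735·e^(0.08t).
e^((0.193 − 0.08)t) = 1735/330 → e^(0.113·t) = 5.2576.
0.113·t = ln(5.2576) = 1.6597, so t = 1.6597/0.113 = 14.687.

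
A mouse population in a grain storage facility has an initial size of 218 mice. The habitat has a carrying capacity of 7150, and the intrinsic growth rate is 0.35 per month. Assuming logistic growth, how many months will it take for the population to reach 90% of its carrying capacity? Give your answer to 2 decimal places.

A = (K − N₀)/N₀ = (7150 − 218)/218 = 31.798.
Solve 7150/(1 + 31.798·e^(−0.35t)) = 6435: 1 + 31.798·e^(−0.35t) = 1.1111, so e^(−0.35t) = 0.00349426.
−0.35·t = ln(0.00349426) = -5.6566, so t = 5.6566/0.35 = 16.162.

16.16 months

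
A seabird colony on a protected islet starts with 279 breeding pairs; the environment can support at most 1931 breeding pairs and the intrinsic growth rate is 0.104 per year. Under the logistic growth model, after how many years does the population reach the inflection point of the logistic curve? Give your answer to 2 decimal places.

Logistic growth is fastest at N = K/2 = 965.5.
A = (K − N₀)/N₀ = 5.9211. Set K/(1 + A·e^(−rt)) = K/2 → A·e^(−rt) = 1.
e^(−0.104t) = 1/5.9211 = 0.168886, so t = ln(5.9211)/0.104 = 1.7785/0.104 = 17.101.

17.10 years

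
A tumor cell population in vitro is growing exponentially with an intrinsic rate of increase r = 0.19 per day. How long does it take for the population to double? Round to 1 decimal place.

3.6 days

Doubling time t_d = ln(2)/r = 0.6931/0.19 = 3.6481.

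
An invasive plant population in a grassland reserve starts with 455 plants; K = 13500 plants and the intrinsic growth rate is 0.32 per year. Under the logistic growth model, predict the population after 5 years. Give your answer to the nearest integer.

1989 plants

A = (K − N₀)/N₀ = (13500 − 455)/455 = 28.67.
N(t) = K/(1 + A·e^(−rt)) = 13500/(1 + 28.67×e^(−0.32×5)).
e^(−1.6) = 0.2019; denominator = 1 + 28.67×0.2019 = 6.7884.
N = 13500/6.7884 = 1988.67.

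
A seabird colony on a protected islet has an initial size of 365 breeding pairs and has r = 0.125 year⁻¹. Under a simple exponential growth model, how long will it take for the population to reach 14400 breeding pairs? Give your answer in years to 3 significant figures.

29.4 years

Set N₀·e^(rt) = 14400: e^(0.125·t) = 14400/365 = 39.452.
0.125·t = ln(39.452) = 3.6751, so t = 3.6751/0.125 = 29.401.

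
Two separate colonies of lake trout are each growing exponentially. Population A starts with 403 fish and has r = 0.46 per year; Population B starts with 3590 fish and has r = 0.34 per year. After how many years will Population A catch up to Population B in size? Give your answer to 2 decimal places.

Set 403·e^(0.46t) = 3590·e^(0.34t).
e^((0.46 − 0.34)t) = 3590/403 → e^(0.12·t) = 8.9082.
0.12·t = ln(8.9082) = 2.187, so t = 2.187/0.12 = 18.225.

18.22 years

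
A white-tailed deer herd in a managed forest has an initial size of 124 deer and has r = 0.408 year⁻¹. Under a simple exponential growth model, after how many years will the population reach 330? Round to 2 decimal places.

2.40 years

Set N₀·e^(rt) = 330: e^(0.408·t) = 330/124 = 2.6613.
0.408·t = ln(2.6613) = 0.97881, so t = 0.97881/0.408 = 2.399.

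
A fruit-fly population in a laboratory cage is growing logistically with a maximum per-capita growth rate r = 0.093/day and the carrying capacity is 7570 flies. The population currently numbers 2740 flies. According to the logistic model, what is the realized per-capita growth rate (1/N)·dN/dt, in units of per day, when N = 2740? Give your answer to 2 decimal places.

(1/N)·dN/dt = r(1 − N/K) = 0.093 × (1 − 2740/7570).
= 0.093 × 0.63804 = 0.059338.

0.06 per day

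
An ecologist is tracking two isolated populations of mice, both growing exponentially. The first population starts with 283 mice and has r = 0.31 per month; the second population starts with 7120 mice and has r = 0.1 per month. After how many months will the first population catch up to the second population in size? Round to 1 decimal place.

Set 283·e^(0.31t) = 7120·e^(0.1t).
e^((0.31 − 0.1)t) = 7120/283 → e^(0.21·t) = 25.159.
0.21·t = ln(25.159) = 3.2252, so t = 3.2252/0.21 = 15.358.

15.4 months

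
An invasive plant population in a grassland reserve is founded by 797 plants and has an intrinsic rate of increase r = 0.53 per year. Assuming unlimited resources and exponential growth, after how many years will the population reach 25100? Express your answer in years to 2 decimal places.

Set N₀·e^(rt) = 25100: e^(0.53·t) = 25100/797 = 31.493.
0.53·t = ln(31.493) = 3.4498, so t = 3.4498/0.53 = 6.509.

6.51 years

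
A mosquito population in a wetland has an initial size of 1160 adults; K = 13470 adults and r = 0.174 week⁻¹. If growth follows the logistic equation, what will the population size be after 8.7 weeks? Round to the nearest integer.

4038 adults

A = (K − N₀)/N₀ = (13470 − 1160)/1160 = 10.612.
N(t) = K/(1 + A·e^(−rt)) = 13470/(1 + 10.612×e^(−0.174×8.7)).
e^(−1.514) = 0.22007; denominator = 1 + 10.612×0.22007 = 3.3354.
N = 13470/3.3354 = 4038.47.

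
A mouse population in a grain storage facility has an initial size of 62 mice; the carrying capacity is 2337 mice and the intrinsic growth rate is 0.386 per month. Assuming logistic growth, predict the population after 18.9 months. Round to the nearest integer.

2280 mice

A = (K − N₀)/N₀ = (2337 − 62)/62 = 36.694.
N(t) = K/(1 + A·e^(−rt)) = 2337/(1 + 36.694×e^(−0.386×18.9)).
e^(−7.295) = 0.00067865; denominator = 1 + 36.694×0.00067865 = 1.0249.
N = 2337/1.0249 = 2280.22.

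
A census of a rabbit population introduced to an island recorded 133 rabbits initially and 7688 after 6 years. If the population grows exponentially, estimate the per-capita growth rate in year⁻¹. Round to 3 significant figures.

0.676 per year

From N(t) = N₀·e^(rt): e^(r·6) = 7688/133 = 57.805.
r·6 = ln(57.805) = 4.0571, so r = 4.0571/6 = 0.67618.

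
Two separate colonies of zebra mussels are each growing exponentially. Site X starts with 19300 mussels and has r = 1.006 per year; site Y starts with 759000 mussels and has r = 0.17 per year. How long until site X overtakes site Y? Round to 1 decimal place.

4.4 years

Set 19300·e^(1.006t) = 759000·e^(0.17t).
e^((1.006 − 0.17)t) = 759000/19300 → e^(0.836·t) = 39.326.
0.836·t = ln(39.326) = 3.6719, so t = 3.6719/0.836 = 4.3922.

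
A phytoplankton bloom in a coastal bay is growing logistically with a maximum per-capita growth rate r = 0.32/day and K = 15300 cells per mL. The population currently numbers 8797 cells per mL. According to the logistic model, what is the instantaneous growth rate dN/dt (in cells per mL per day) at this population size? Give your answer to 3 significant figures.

1200 cells per mL per day

dN/dt = rN(1 − N/K) = 0.32 × 8797 × (1 − 8797/15300).
1 − 8797/15300 = 0.42503; dN/dt = 0.32 × 8797 × 0.42503 = 1196.5.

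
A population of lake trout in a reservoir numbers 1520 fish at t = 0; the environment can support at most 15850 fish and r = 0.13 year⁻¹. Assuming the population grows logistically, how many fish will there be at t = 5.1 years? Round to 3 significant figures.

2710 fish

A = (K − N₀)/N₀ = (15850 − 1520)/1520 = 9.4276.
N(t) = K/(1 + A·e^(−rt)) = 15850/(1 + 9.4276×e^(−0.13×5.1)).
e^(−0.663) = 0.5153; denominator = 1 + 9.4276×0.5153 = 5.8581.
N = 15850/5.8581 = 2705.66.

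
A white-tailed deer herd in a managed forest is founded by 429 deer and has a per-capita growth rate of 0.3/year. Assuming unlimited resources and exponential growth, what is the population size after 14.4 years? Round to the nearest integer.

32256 deer

N(t) = N₀·e^(rt) = 429 × e^(0.3×14.4) = 429 × e^4.32.
e^4.32 ≈ 75.189, so N ≈ 429 × 75.189 = 32255.9.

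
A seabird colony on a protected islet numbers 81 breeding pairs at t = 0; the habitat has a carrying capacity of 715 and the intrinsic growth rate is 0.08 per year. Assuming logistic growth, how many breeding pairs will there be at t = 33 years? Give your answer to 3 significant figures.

A = (K − N₀)/N₀ = (715 − 81)/81 = 7.8272.
N(t) = K/(1 + A·e^(−rt)) = 715/(1 + 7.8272×e^(−0.08×33)).
e^(−2.64) = 0.071361; denominator = 1 + 7.8272×0.071361 = 1.5586.
N = 715/1.5586 = 458.758.

459 breeding pairs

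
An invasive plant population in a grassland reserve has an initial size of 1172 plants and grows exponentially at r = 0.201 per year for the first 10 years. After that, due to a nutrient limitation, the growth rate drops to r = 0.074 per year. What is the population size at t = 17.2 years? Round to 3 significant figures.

Phase 1: N(10) = 1172·e^(0.201×10) = 1172·e^2.01 = 8747.01.
Phase 2 runs for 17.2 − 10 = 7.2 years at r = 0.074.
N(17.2) = 8747.01·e^(0.074×7.2) = 8747.01·e^0.5328 = 14902.2.

14900 plants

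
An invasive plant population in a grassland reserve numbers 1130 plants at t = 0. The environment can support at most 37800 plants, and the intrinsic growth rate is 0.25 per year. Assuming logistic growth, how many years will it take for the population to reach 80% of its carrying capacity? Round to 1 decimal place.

19.5 years

A = (K − N₀)/N₀ = (37800 − 1130)/1130 = 32.451.
Solve 37800/(1 + 32.451·e^(−0.25t)) = 30240: 1 + 32.451·e^(−0.25t) = 1.25, so e^(−0.25t) = 0.00770385.
−0.25·t = ln(0.00770385) = -4.866, so t = 4.866/0.25 = 19.464.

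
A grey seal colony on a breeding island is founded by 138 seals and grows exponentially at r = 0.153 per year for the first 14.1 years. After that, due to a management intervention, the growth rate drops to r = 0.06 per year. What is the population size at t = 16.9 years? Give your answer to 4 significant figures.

Phase 1: N(14.1) = 138·e^(0.153×14.1) = 138·e^2.157 = 1193.39.
Phase 2 runs for 16.9 − 14.1 = 2.8 years at r = 0.06.
N(16.9) = 1193.39·e^(0.06×2.8) = 1193.39·e^0.168 = 1411.71.

1412 seals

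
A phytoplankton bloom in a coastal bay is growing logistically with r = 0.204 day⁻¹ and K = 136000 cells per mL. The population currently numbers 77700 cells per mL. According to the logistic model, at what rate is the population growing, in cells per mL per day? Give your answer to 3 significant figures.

6790 cells per mL per day

dN/dt = rN(1 − N/K) = 0.204 × 77700 × (1 − 77700/136000).
1 − 77700/136000 = 0.42868; dN/dt = 0.204 × 77700 × 0.42868 = 6794.9.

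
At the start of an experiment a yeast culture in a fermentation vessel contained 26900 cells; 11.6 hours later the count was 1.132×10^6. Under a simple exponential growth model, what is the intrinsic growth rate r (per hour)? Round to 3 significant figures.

0.322 per hour

From N(t) = N₀·e^(rt): e^(r·11.6) = 1.132×10^6/26900 = 42.082.
r·11.6 = ln(42.082) = 3.7396, so r = 3.7396/11.6 = 0.32238.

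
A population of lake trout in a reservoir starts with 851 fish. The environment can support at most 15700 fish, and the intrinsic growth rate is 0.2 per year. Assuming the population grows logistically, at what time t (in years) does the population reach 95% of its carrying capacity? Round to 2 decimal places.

29.02 years

A = (K − N₀)/N₀ = (15700 − 851)/851 = 17.449.
Solve 15700/(1 + 17.449·e^(−0.2t)) = 14915: 1 + 17.449·e^(−0.2t) = 1.0526, so e^(−0.2t) = 0.00301633.
−0.2·t = ln(0.00301633) = -5.8037, so t = 5.8037/0.2 = 29.019.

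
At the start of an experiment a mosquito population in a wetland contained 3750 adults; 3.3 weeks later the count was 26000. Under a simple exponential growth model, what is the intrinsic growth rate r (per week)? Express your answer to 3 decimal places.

From N(t) = N₀·e^(rt): e^(r·3.3) = 26000/3750 = 6.9333.
r·3.3 = ln(6.9333) = 1.9363, so r = 1.9363/3.3 = 0.58677.

0.587 per week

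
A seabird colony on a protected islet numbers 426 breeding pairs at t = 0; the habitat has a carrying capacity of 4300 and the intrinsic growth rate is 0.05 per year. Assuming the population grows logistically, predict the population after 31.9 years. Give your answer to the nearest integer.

1511 breeding pairs

A = (K − N₀)/N₀ = (4300 − 426)/426 = 9.0939.
N(t) = K/(1 + A·e^(−rt)) = 4300/(1 + 9.0939×e^(−0.05×31.9)).
e^(−1.595) = 0.20291; denominator = 1 + 9.0939×0.20291 = 2.8452.
N = 4300/2.8452 = 1511.3.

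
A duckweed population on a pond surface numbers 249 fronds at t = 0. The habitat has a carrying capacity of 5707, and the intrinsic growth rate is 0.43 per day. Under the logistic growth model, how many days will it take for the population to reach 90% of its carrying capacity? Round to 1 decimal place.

12.3 days

A = (K − N₀)/N₀ = (5707 − 249)/249 = 21.92.
Solve 5707/(1 + 21.92·e^(−0.43t)) = 5136.3: 1 + 21.92·e^(−0.43t) = 1.1111, so e^(−0.43t) = 0.00506901.
−0.43·t = ln(0.00506901) = -5.2846, so t = 5.2846/0.43 = 12.29.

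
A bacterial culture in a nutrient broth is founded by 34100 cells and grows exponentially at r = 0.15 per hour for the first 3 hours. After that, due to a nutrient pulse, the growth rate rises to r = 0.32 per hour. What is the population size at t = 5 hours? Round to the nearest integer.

101423 cells

Phase 1: N(3) = 34100·e^(0.15×3) = 34100·e^0.45 = 53479.4.
Phase 2 runs for 5 − 3 = 2 hours at r = 0.32.
N(5) = 53479.4·e^(0.32×2) = 53479.4·e^0.64 = 101423.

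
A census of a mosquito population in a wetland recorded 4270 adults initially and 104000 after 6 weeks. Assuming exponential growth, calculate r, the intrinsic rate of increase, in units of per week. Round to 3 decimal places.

0.532 per week

From N(t) = N₀·e^(rt): e^(r·6) = 104000/4270 = 24.356.
r·6 = ln(24.356) = 3.1928, so r = 3.1928/6 = 0.53213.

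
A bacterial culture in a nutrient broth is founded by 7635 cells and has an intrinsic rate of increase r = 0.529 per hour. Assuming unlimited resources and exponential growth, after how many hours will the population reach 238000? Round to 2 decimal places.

Set N₀·e^(rt) = 238000: e^(0.529·t) = 238000/7635 = 31.172.
0.529·t = ln(31.172) = 3.4395, so t = 3.4395/0.529 = 6.5019.

6.50 hours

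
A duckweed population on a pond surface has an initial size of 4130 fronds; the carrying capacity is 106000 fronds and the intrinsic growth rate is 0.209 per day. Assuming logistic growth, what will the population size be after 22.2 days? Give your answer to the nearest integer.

85604 fronds

A = (K − N₀)/N₀ = (106000 − 4130)/4130 = 24.666.
N(t) = K/(1 + A·e^(−rt)) = 106000/(1 + 24.666×e^(−0.209×22.2)).
e^(−4.64) = 0.0096596; denominator = 1 + 24.666×0.0096596 = 1.2383.
N = 106000/1.2383 = 85603.8.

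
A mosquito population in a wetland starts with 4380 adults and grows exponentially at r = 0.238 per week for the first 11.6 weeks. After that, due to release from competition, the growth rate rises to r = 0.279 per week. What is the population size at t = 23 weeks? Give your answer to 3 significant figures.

1670000 adults

Phase 1: N(11.6) = 4380·e^(0.238×11.6) = 4380·e^2.761 = 69258.7.
Phase 2 runs for 23 − 11.6 = 11.4 weeks at r = 0.279.
N(23) = 69258.7·e^(0.279×11.4) = 69258.7·e^3.181 = 1.666446×10^6.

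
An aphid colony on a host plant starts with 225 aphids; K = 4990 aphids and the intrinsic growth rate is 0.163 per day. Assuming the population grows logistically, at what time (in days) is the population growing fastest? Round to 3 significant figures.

Logistic growth is fastest at N = K/2 = 2495.
A = (K − N₀)/N₀ = 21.178. Set K/(1 + A·e^(−rt)) = K/2 → A·e^(−rt) = 1.
e^(−0.163t) = 1/21.178 = 0.0472193, so t = ln(21.178)/0.163 = 3.053/0.163 = 18.73.

18.7 days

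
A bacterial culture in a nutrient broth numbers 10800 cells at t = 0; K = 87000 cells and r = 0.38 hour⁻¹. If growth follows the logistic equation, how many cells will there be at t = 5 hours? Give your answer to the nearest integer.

42330 cells

A = (K − N₀)/N₀ = (87000 − 10800)/10800 = 7.0556.
N(t) = K/(1 + A·e^(−rt)) = 87000/(1 + 7.0556×e^(−0.38×5)).
e^(−1.9) = 0.14957; denominator = 1 + 7.0556×0.14957 = 2.0553.
N = 87000/2.0553 = 42329.8.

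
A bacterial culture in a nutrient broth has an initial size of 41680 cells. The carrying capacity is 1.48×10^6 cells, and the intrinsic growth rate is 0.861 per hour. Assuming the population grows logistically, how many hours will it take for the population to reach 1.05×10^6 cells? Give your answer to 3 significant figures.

5.15 hours

A = (K − N₀)/N₀ = (1.48×10^6 − 41680)/41680 = 34.509.
Solve 1.48×10^6/(1 + 34.509·e^(−0.861t)) = 1.05×10^6: 1 + 34.509·e^(−0.861t) = 1.4095, so e^(−0.861t) = 0.0118673.
−0.861·t = ln(0.0118673) = -4.434, so t = 4.434/0.861 = 5.1498.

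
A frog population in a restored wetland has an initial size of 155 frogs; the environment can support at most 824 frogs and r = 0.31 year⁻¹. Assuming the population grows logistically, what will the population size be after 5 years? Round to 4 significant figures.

430.0 frogs

A = (K − N₀)/N₀ = (824 − 155)/155 = 4.3161.
N(t) = K/(1 + A·e^(−rt)) = 824/(1 + 4.3161×e^(−0.31×5)).
e^(−1.55) = 0.21225; denominator = 1 + 4.3161×0.21225 = 1.9161.
N = 824/1.9161 = 430.043.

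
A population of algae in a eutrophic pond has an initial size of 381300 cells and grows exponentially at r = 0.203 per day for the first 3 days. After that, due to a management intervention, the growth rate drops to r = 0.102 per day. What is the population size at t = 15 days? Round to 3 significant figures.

Phase 1: N(3) = 381300·e^(0.203×3) = 381300·e^0.609 = 701055.
Phase 2 runs for 15 − 3 = 12 days at r = 0.102.
N(15) = 701055·e^(0.102×12) = 701055·e^1.224 = 2.384123×10^6.

2380000 cells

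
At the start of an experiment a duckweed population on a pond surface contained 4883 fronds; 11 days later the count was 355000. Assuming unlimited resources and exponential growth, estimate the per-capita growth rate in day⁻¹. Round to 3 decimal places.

0.390 per day

From N(t) = N₀·e^(rt): e^(r·11) = 355000/4883 = 72.701.
r·11 = ln(72.701) = 4.2864, so r = 4.2864/11 = 0.38967.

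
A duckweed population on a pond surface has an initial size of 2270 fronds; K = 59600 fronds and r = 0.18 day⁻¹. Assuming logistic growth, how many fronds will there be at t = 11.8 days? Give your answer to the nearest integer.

A = (K − N₀)/N₀ = (59600 − 2270)/2270 = 25.256.
N(t) = K/(1 + A·e^(−rt)) = 59600/(1 + 25.256×e^(−0.18×11.8)).
e^(−2.124) = 0.11955; denominator = 1 + 25.256×0.11955 = 4.0194.
N = 59600/4.0194 = 14828.2.

14828 fronds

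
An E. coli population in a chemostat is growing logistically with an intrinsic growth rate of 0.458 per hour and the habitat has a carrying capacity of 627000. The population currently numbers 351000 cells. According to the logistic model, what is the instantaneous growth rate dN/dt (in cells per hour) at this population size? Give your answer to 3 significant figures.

dN/dt = rN(1 − N/K) = 0.458 × 351000 × (1 − 351000/627000).
1 − 351000/627000 = 0.44019; dN/dt = 0.458 × 351000 × 0.44019 = 70764.

70800 cells per hour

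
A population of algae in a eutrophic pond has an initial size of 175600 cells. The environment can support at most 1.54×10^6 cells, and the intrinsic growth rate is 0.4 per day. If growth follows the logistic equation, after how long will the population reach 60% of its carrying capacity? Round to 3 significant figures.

6.14 days

A = (K − N₀)/N₀ = (1.54×10^6 − 175600)/175600 = 7.7699.
Solve 1.54×10^6/(1 + 7.7699·e^(−0.4t)) = 924000: 1 + 7.7699·e^(−0.4t) = 1.6667, so e^(−0.4t) = 0.0858008.
−0.4·t = ln(0.0858008) = -2.4557, so t = 2.4557/0.4 = 6.1393.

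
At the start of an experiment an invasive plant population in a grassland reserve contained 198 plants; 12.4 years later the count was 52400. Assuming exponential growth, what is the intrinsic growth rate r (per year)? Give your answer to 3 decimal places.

0.450 per year

From N(t) = N₀·e^(rt): e^(r·12.4) = 52400/198 = 264.65.
r·12.4 = ln(264.65) = 5.5784, so r = 5.5784/12.4 = 0.44987.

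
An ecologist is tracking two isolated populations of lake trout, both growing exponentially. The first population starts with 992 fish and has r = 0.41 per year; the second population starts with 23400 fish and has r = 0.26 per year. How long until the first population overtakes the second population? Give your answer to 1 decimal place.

Set 992·e^(0.41t) = 23400·e^(0.26t).
e^((0.41 − 0.26)t) = 23400/992 → e^(0.15·t) = 23.589.
0.15·t = ln(23.589) = 3.1608, so t = 3.1608/0.15 = 21.072.

21.1 years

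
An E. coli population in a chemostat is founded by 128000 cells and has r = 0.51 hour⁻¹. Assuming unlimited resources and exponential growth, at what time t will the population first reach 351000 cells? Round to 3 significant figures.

1.98 hours

Set N₀·e^(rt) = 351000: e^(0.51·t) = 351000/128000 = 2.7422.
0.51·t = ln(2.7422) = 1.0088, so t = 1.0088/0.51 = 1.978.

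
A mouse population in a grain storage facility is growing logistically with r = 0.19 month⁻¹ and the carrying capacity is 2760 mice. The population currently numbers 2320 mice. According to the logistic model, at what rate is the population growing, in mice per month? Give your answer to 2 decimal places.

dN/dt = rN(1 − N/K) = 0.19 × 2320 × (1 − 2320/2760).
1 − 2320/2760 = 0.15942; dN/dt = 0.19 × 2320 × 0.15942 = 70.272.

70.27 mice per month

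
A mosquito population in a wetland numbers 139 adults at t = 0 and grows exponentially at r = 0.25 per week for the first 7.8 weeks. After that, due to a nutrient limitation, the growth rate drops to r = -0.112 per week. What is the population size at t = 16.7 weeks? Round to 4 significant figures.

Phase 1: N(7.8) = 139·e^(0.25×7.8) = 139·e^1.95 = 976.988.
Phase 2 runs for 16.7 − 7.8 = 8.9 weeks at r = -0.112.
N(16.7) = 976.988·e^(-0.112×8.9) = 976.988·e^-0.9968 = 360.566.

360.6 adults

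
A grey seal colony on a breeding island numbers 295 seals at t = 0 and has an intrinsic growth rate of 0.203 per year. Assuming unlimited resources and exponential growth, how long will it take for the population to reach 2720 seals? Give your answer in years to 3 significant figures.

10.9 years

Set N₀·e^(rt) = 2720: e^(0.203·t) = 2720/295 = 9.2203.
0.203·t = ln(9.2203) = 2.2214, so t = 2.2214/0.203 = 10.943.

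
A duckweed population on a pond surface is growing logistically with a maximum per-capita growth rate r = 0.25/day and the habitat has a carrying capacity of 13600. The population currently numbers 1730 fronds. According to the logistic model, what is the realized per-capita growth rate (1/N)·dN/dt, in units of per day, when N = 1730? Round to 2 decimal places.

(1/N)·dN/dt = r(1 − N/K) = 0.25 × (1 − 1730/13600).
= 0.25 × 0.87279 = 0.2182.

0.22 per day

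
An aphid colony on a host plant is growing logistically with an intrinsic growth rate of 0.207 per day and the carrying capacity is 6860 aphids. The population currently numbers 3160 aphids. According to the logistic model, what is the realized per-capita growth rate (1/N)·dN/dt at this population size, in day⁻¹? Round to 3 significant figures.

(1/N)·dN/dt = r(1 − N/K) = 0.207 × (1 − 3160/6860).
= 0.207 × 0.53936 = 0.11165.

0.112 per day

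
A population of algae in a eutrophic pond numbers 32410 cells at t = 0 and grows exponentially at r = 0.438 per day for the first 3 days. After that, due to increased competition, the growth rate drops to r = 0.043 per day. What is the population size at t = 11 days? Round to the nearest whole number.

Phase 1: N(3) = 32410·e^(0.438×3) = 32410·e^1.314 = 120599.
Phase 2 runs for 11 − 3 = 8 days at r = 0.043.
N(11) = 120599·e^(0.043×8) = 120599·e^0.344 = 170114.

170114 cells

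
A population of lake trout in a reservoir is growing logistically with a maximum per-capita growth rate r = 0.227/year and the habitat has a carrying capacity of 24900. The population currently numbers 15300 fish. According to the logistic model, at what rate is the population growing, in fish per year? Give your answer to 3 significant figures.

dN/dt = rN(1 − N/K) = 0.227 × 15300 × (1 − 15300/24900).
1 − 15300/24900 = 0.38554; dN/dt = 0.227 × 15300 × 0.38554 = 1339.

1340 fish per year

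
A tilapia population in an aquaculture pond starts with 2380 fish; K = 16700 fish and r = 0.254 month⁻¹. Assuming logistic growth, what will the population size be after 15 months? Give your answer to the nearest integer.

14736 fish

A = (K − N₀)/N₀ = (16700 − 2380)/2380 = 6.0168.
N(t) = K/(1 + A·e^(−rt)) = 16700/(1 + 6.0168×e^(−0.254×15)).
e^(−3.81) = 0.022148; denominator = 1 + 6.0168×0.022148 = 1.1333.
N = 16700/1.1333 = 14736.2.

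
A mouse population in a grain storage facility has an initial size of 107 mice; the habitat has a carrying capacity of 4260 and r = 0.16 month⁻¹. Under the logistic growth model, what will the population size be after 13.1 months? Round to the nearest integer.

A = (K − N₀)/N₀ = (4260 − 107)/107 = 38.813.
N(t) = K/(1 + A·e^(−rt)) = 4260/(1 + 38.813×e^(−0.16×13.1)).
e^(−2.096) = 0.12295; denominator = 1 + 38.813×0.12295 = 5.772.
N = 4260/5.772 = 738.051.

738 mice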